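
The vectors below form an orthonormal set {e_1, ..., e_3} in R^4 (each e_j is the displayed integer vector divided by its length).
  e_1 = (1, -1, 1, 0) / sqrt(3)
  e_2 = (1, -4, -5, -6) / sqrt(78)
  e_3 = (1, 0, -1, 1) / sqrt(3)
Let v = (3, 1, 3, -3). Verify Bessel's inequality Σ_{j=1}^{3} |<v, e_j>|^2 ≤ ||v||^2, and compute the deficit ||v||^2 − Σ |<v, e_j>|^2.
Σ |<v, e_j>|^2 = 148/13; ||v||^2 = 28; deficit = 216/13

Write each e_j = u_j / sqrt(<u_j, u_j>) where u_j is the displayed integer vector. Then <v, e_j> = <v, u_j> / sqrt(<u_j, u_j>), so |<v, e_j>|^2 = <v, u_j>^2 / <u_j, u_j>.
Coefficients: <v, e_1> = 5/sqrt(3), <v, e_2> = 2/sqrt(78), <v, e_3> = -3/sqrt(3).
Square and sum: Σ |<v, e_j>|^2 = 148/13.
Compute ||v||^2 = v·v = 28.
Deficit = 28 − 148/13 = 216/13 ≥ 0, confirming Bessel's inequality. (The deficit equals ||v − Σ <v,e_j> e_j||^2, the squared distance from v to span{e_j}.)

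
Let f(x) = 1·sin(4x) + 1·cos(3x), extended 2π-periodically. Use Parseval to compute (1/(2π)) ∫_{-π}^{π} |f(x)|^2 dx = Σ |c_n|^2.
Σ |c_n|^2 = 1

Expand |f|^2 and use orthogonality of {sin(nx), cos(mx)} on [-π, π]:
  ∫_{-π}^{π} sin(nx)^2 dx = π, ∫ cos(mx)^2 dx = π, and cross terms integrate to 0.
So ∫_{-π}^{π} f(x)^2 dx = 1^2 · π + 1^2 · π = (1 + 1)π.
Divide by 2π: (1 + 1)/2 = 1.
By Parseval, this equals Σ |c_n|^2.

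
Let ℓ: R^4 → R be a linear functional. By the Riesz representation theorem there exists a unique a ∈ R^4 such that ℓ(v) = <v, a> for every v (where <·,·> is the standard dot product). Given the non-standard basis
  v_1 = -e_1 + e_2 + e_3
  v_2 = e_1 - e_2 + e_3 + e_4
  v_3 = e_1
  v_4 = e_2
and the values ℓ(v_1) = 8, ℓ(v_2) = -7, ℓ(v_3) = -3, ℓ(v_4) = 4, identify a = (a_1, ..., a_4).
a = (-3, 4, 1, -1)

Write a = (a_1, ..., a_4) in the standard basis. For each basis vector v_i, ℓ(v_i) = <v_i, a> is a linear equation in the a_j's. Collect the n equations into a matrix system V a = ℓ, where row i of V is v_i (expressed in the standard basis). Since V is invertible (lower-triangular with 1s on the diagonal, up to permutation), solve by back-substitution:
  V =
[[-1, 1, 1, 0],
 [1, -1, 1, 1],
 [1, 0, 0, 0],
 [0, 1, 0, 0]]
  V a = (8, -7, -3, 4)
Solving gives a = (-3, 4, 1, -1).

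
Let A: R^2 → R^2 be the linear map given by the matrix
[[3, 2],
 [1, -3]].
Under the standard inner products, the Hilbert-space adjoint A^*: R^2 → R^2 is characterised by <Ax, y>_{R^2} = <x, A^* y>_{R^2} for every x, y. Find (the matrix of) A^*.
A^* = A^T =
[[3, 1],
 [2, -3]]

For real matrices with standard dot products, the defining identity <Ax, y> = <x, A^* y> gives (Ax)^T y = x^T (A^*) y, i.e. x^T A^T y = x^T (A^*) y. Since this holds for all x, y, we must have A^* = A^T. Therefore
A^* =
[[3, 1],
 [2, -3]].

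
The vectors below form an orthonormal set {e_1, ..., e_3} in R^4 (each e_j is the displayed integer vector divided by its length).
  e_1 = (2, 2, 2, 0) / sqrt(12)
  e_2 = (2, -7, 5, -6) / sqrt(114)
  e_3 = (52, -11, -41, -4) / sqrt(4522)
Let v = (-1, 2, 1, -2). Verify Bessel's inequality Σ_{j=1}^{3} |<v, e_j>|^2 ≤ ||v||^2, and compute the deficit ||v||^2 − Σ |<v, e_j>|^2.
Σ |<v, e_j>|^2 = 461/119; ||v||^2 = 10; deficit = 729/119

Write each e_j = u_j / sqrt(<u_j, u_j>) where u_j is the displayed integer vector. Then <v, e_j> = <v, u_j> / sqrt(<u_j, u_j>), so |<v, e_j>|^2 = <v, u_j>^2 / <u_j, u_j>.
Coefficients: <v, e_1> = 4/sqrt(12), <v, e_2> = 1/sqrt(114), <v, e_3> = -107/sqrt(4522).
Square and sum: Σ |<v, e_j>|^2 = 461/119.
Compute ||v||^2 = v·v = 10.
Deficit = 10 − 461/119 = 729/119 ≥ 0, confirming Bessel's inequality. (The deficit equals ||v − Σ <v,e_j> e_j||^2, the squared distance from v to span{e_j}.)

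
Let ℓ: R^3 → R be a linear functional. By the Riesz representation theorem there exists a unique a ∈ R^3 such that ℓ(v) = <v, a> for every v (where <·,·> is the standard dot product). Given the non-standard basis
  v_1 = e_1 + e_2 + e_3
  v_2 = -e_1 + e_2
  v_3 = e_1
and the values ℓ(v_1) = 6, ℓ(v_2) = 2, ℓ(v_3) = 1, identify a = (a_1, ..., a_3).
a = (1, 3, 2)

Write a = (a_1, ..., a_3) in the standard basis. For each basis vector v_i, ℓ(v_i) = <v_i, a> is a linear equation in the a_j's. Collect the n equations into a matrix system V a = ℓ, where row i of V is v_i (expressed in the standard basis). Since V is invertible (lower-triangular with 1s on the diagonal, up to permutation), solve by back-substitution:
  V =
[[1, 1, 1],
 [-1, 1, 0],
 [1, 0, 0]]
  V a = (6, 2, 1)
Solving gives a = (1, 3, 2).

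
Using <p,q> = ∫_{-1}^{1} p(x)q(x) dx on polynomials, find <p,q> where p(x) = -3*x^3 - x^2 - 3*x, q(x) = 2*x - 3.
<p,q> = -22/5

Expand the product: p(x)·q(x) = -6*x^4 + 7*x^3 - 3*x^2 + 9*x.
∫_{-1}^{1} of each monomial x^k gives [2/(k+1) if k even, 0 if k odd]. Integrating term-by-term (or equivalently evaluating the antiderivative F(x) = -6*x^5/5 + 7*x^4/4 - x^3 + 9*x^2/2 at the endpoints):
  F(1) − F(−1) = 81/20 − (169/20) = -22/5.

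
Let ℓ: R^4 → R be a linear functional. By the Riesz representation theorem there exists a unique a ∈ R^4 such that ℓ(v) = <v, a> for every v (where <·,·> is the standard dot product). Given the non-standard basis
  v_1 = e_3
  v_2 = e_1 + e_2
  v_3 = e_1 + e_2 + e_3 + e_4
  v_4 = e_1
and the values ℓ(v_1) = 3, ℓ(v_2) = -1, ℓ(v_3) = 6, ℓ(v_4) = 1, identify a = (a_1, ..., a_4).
a = (1, -2, 3, 4)

Write a = (a_1, ..., a_4) in the standard basis. For each basis vector v_i, ℓ(v_i) = <v_i, a> is a linear equation in the a_j's. Collect the n equations into a matrix system V a = ℓ, where row i of V is v_i (expressed in the standard basis). Since V is invertible (lower-triangular with 1s on the diagonal, up to permutation), solve by back-substitution:
  V =
[[0, 0, 1, 0],
 [1, 1, 0, 0],
 [1, 1, 1, 1],
 [1, 0, 0, 0]]
  V a = (3, -1, 6, 1)
Solving gives a = (1, -2, 3, 4).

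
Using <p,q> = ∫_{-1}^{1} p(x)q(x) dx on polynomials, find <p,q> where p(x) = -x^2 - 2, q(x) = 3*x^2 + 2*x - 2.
<p,q> = 62/15

Expand the product: p(x)·q(x) = -3*x^4 - 2*x^3 - 4*x^2 - 4*x + 4.
∫_{-1}^{1} of each monomial x^k gives [2/(k+1) if k even, 0 if k odd]. Integrating term-by-term (or equivalently evaluating the antiderivative F(x) = -3*x^5/5 - x^4/2 - 4*x^3/3 - 2*x^2 + 4*x at the endpoints):
  F(1) − F(−1) = -13/30 − (-137/30) = 62/15.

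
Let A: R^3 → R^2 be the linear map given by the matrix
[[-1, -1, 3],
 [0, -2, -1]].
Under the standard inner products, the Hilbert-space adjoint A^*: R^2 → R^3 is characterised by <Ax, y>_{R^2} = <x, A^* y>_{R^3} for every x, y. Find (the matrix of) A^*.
A^* = A^T =
[[-1, 0],
 [-1, -2],
 [3, -1]]

For real matrices with standard dot products, the defining identity <Ax, y> = <x, A^* y> gives (Ax)^T y = x^T (A^*) y, i.e. x^T A^T y = x^T (A^*) y. Since this holds for all x, y, we must have A^* = A^T. Therefore
A^* =
[[-1, 0],
 [-1, -2],
 [3, -1]].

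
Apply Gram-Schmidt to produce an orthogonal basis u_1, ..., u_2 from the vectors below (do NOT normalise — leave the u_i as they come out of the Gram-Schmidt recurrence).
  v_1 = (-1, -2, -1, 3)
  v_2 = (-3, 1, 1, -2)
Orthogonal basis:
  u_1 = (-1, -2, -1, 3)
  u_2 = (-17/5, 1/5, 3/5, -4/5)

Apply the Gram-Schmidt recurrence
  u_1 = v_1
  u_i = v_i − Σ_{j<i} ((v_i · u_j) / (u_j · u_j)) · u_j.

Step by step this gives:
  u_1 = (-1, -2, -1, 3)
  u_2 = (-17/5, 1/5, 3/5, -4/5)

Orthogonality check:
  u_2 · u_1 = 0 (should be 0)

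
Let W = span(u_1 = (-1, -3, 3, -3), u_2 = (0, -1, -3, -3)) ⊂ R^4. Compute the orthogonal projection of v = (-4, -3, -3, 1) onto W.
proj_W(v) = (8/523, -225/523, -771/523, -723/523)

Set up U = [u_1 | ... | u_2] ∈ R^(4×2). The projector onto W = col(U) is P = U (U^T U)^(-1) U^T.
Compute U^T U =
  [28, 3]
  [3, 19],
and U^T v = (1, 9).
Solve U^T U · c = U^T v for the coefficients: c = (-8/523, 249/523). The projection is proj_W(v) = U c.
Check: (v - proj_W(v)) · u_1 = 0  (should be 0).
Check: (v - proj_W(v)) · u_2 = 0  (should be 0).
Result: proj_W(v) = (8/523, -225/523, -771/523, -723/523).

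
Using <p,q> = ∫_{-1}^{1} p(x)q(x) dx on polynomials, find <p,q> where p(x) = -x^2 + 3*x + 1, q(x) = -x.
<p,q> = -2

Expand the product: p(x)·q(x) = x^3 - 3*x^2 - x.
∫_{-1}^{1} of each monomial x^k gives [2/(k+1) if k even, 0 if k odd]. Integrating term-by-term (or equivalently evaluating the antiderivative F(x) = x^4/4 - x^3 - x^2/2 at the endpoints):
  F(1) − F(−1) = -5/4 − (3/4) = -2.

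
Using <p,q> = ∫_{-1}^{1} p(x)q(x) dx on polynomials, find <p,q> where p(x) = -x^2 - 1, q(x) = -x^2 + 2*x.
<p,q> = 16/15

Expand the product: p(x)·q(x) = x^4 - 2*x^3 + x^2 - 2*x.
∫_{-1}^{1} of each monomial x^k gives [2/(k+1) if k even, 0 if k odd]. Integrating term-by-term (or equivalently evaluating the antiderivative F(x) = x^5/5 - x^4/2 + x^3/3 - x^2 at the endpoints):
  F(1) − F(−1) = -29/30 − (-61/30) = 16/15.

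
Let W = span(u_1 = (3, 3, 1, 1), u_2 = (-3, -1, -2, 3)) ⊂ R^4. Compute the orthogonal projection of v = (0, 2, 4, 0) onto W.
proj_W(v) = (210/113, 150/113, 100/113, -50/113)

Set up U = [u_1 | ... | u_2] ∈ R^(4×2). The projector onto W = col(U) is P = U (U^T U)^(-1) U^T.
Compute U^T U =
  [20, -11]
  [-11, 23],
and U^T v = (10, -10).
Solve U^T U · c = U^T v for the coefficients: c = (40/113, -30/113). The projection is proj_W(v) = U c.
Check: (v - proj_W(v)) · u_1 = 0  (should be 0).
Check: (v - proj_W(v)) · u_2 = 0  (should be 0).
Result: proj_W(v) = (210/113, 150/113, 100/113, -50/113).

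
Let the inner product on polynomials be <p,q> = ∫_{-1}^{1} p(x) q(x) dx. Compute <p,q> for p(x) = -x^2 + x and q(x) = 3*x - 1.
<p,q> = 8/3

Expand the product: p(x)·q(x) = -3*x^3 + 4*x^2 - x.
∫_{-1}^{1} of each monomial x^k gives [2/(k+1) if k even, 0 if k odd]. Integrating term-by-term (or equivalently evaluating the antiderivative F(x) = -3*x^4/4 + 4*x^3/3 - x^2/2 at the endpoints):
  F(1) − F(−1) = 1/12 − (-31/12) = 8/3.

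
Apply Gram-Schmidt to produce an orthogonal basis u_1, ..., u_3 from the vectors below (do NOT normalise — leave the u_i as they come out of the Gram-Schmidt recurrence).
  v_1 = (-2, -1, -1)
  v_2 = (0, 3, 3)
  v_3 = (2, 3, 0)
Orthogonal basis:
  u_1 = (-2, -1, -1)
  u_2 = (-2, 2, 2)
  u_3 = (0, 3/2, -3/2)

Apply the Gram-Schmidt recurrence
  u_1 = v_1
  u_i = v_i − Σ_{j<i} ((v_i · u_j) / (u_j · u_j)) · u_j.

Step by step this gives:
  u_1 = (-2, -1, -1)
  u_2 = (-2, 2, 2)
  u_3 = (0, 3/2, -3/2)

Orthogonality check:
  u_2 · u_1 = 0 (should be 0)
  u_3 · u_1 = 0 (should be 0)
  u_3 · u_2 = 0 (should be 0)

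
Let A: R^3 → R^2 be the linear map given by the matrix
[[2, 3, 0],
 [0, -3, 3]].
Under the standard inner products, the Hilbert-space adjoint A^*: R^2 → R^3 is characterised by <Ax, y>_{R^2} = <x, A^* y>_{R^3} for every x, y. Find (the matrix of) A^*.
A^* = A^T =
[[2, 0],
 [3, -3],
 [0, 3]]

For real matrices with standard dot products, the defining identity <Ax, y> = <x, A^* y> gives (Ax)^T y = x^T (A^*) y, i.e. x^T A^T y = x^T (A^*) y. Since this holds for all x, y, we must have A^* = A^T. Therefore
A^* =
[[2, 0],
 [3, -3],
 [0, 3]].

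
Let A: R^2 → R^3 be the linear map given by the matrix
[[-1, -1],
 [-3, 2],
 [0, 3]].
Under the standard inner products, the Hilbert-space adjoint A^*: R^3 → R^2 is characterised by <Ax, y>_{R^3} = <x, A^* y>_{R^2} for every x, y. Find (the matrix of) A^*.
A^* = A^T =
[[-1, -3, 0],
 [-1, 2, 3]]

For real matrices with standard dot products, the defining identity <Ax, y> = <x, A^* y> gives (Ax)^T y = x^T (A^*) y, i.e. x^T A^T y = x^T (A^*) y. Since this holds for all x, y, we must have A^* = A^T. Therefore
A^* =
[[-1, -3, 0],
 [-1, 2, 3]].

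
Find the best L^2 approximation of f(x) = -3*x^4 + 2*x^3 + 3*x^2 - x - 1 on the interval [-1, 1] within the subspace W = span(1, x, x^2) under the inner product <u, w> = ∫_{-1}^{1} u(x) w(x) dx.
g(x) = 3*x^2/7 + x/5 - 26/35

The best approximation g ∈ W is the orthogonal projection of f onto W. Writing g = a_0 + a_1 x + a_2 x^2, the coefficients solve the normal equations G · a = b where
  G_{ij} = <φ_i, φ_j> and b_i = <f, φ_i>, with φ_0 = 1, φ_1 = x, φ_2 = x^2.
G =
  [2, 0, 2/3]
  [0, 2/3, 0]
  [2/3, 0, 2/5],
b = (-6/5, 2/15, -34/105).
Solving gives a_0 = -26/35, a_1 = 1/5, a_2 = 3/7, so
  g(x) = 3*x^2/7 + x/5 - 26/35.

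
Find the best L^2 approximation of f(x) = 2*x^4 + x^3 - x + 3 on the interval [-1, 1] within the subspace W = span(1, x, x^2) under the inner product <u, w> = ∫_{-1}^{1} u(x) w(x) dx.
g(x) = 12*x^2/7 - 2*x/5 + 99/35

The best approximation g ∈ W is the orthogonal projection of f onto W. Writing g = a_0 + a_1 x + a_2 x^2, the coefficients solve the normal equations G · a = b where
  G_{ij} = <φ_i, φ_j> and b_i = <f, φ_i>, with φ_0 = 1, φ_1 = x, φ_2 = x^2.
G =
  [2, 0, 2/3]
  [0, 2/3, 0]
  [2/3, 0, 2/5],
b = (34/5, -4/15, 18/7).
Solving gives a_0 = 99/35, a_1 = -2/5, a_2 = 12/7, so
  g(x) = 12*x^2/7 - 2*x/5 + 99/35.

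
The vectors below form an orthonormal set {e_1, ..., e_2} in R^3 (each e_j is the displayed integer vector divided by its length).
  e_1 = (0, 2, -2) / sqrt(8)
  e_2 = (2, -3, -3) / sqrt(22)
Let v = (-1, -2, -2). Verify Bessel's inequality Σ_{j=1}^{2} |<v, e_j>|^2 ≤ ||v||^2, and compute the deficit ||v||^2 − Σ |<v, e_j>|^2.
Σ |<v, e_j>|^2 = 50/11; ||v||^2 = 9; deficit = 49/11

Write each e_j = u_j / sqrt(<u_j, u_j>) where u_j is the displayed integer vector. Then <v, e_j> = <v, u_j> / sqrt(<u_j, u_j>), so |<v, e_j>|^2 = <v, u_j>^2 / <u_j, u_j>.
Coefficients: <v, e_1> = 0/sqrt(8), <v, e_2> = 10/sqrt(22).
Square and sum: Σ |<v, e_j>|^2 = 50/11.
Compute ||v||^2 = v·v = 9.
Deficit = 9 − 50/11 = 49/11 ≥ 0, confirming Bessel's inequality. (The deficit equals ||v − Σ <v,e_j> e_j||^2, the squared distance from v to span{e_j}.)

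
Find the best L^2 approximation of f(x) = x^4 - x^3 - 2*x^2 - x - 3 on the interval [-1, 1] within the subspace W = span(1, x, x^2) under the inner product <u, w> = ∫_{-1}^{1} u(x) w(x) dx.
g(x) = -8*x^2/7 - 8*x/5 - 108/35

The best approximation g ∈ W is the orthogonal projection of f onto W. Writing g = a_0 + a_1 x + a_2 x^2, the coefficients solve the normal equations G · a = b where
  G_{ij} = <φ_i, φ_j> and b_i = <f, φ_i>, with φ_0 = 1, φ_1 = x, φ_2 = x^2.
G =
  [2, 0, 2/3]
  [0, 2/3, 0]
  [2/3, 0, 2/5],
b = (-104/15, -16/15, -88/35).
Solving gives a_0 = -108/35, a_1 = -8/5, a_2 = -8/7, so
  g(x) = -8*x^2/7 - 8*x/5 - 108/35.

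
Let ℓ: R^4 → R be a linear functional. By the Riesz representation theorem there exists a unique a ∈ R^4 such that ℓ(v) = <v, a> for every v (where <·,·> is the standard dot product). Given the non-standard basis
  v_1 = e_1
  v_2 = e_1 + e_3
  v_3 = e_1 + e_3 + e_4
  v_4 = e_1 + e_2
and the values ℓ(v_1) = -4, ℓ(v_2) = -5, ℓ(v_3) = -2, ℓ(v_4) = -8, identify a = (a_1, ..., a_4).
a = (-4, -4, -1, 3)

Write a = (a_1, ..., a_4) in the standard basis. For each basis vector v_i, ℓ(v_i) = <v_i, a> is a linear equation in the a_j's. Collect the n equations into a matrix system V a = ℓ, where row i of V is v_i (expressed in the standard basis). Since V is invertible (lower-triangular with 1s on the diagonal, up to permutation), solve by back-substitution:
  V =
[[1, 0, 0, 0],
 [1, 0, 1, 0],
 [1, 0, 1, 1],
 [1, 1, 0, 0]]
  V a = (-4, -5, -2, -8)
Solving gives a = (-4, -4, -1, 3).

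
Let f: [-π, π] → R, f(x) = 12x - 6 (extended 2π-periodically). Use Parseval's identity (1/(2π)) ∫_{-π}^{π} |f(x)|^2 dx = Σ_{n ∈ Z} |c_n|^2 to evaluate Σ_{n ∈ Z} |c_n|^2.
Σ |c_n|^2 = 48π^2 + 36

Expand and integrate term by term over [-π, π]:
  ∫ (12x)^2 dx = 144·(2π^3/3); ∫ 2·12·(-6)·x dx = 0 (odd integrand); ∫ (-6)^2 dx = 36·2π.
So (1/(2π)) ∫_{-π}^{π} (12x - 6)^2 dx = 144π^2/3 + 36 = 48π^2 + 36.
Parseval ⇒ Σ |c_n|^2 = 48π^2 + 36.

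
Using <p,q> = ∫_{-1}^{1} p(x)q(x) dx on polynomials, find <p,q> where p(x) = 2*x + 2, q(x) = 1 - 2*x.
<p,q> = 4/3

Expand the product: p(x)·q(x) = -4*x^2 - 2*x + 2.
∫_{-1}^{1} of each monomial x^k gives [2/(k+1) if k even, 0 if k odd]. Integrating term-by-term (or equivalently evaluating the antiderivative F(x) = -4*x^3/3 - x^2 + 2*x at the endpoints):
  F(1) − F(−1) = -1/3 − (-5/3) = 4/3.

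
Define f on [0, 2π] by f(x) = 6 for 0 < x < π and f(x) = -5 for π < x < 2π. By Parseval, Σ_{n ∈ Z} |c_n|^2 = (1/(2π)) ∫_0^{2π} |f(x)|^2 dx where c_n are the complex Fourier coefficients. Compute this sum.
Σ |c_n|^2 = 61/2

Parseval equates the L^2 energy of f (normalised by 1/(2π)) with the ℓ^2 sum of its Fourier coefficients: (1/(2π)) ∫_0^{2π} |f|^2 = Σ |c_n|^2.
Compute the left side: (1/(2π)) [∫_0^π 6^2 dx + ∫_π^{2π} (-5)^2 dx] = (1/(2π)) · (36π + 25π) = (36 + 25)/2 = 61/2.
So Σ_{n ∈ Z} |c_n|^2 = 61/2.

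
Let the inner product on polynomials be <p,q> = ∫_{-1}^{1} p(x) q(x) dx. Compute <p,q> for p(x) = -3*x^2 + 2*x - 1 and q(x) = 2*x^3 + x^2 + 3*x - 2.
<p,q> = 176/15

Expand the product: p(x)·q(x) = -6*x^5 + x^4 - 9*x^3 + 11*x^2 - 7*x + 2.
∫_{-1}^{1} of each monomial x^k gives [2/(k+1) if k even, 0 if k odd]. Integrating term-by-term (or equivalently evaluating the antiderivative F(x) = -x^6 + x^5/5 - 9*x^4/4 + 11*x^3/3 - 7*x^2/2 + 2*x at the endpoints):
  F(1) − F(−1) = -53/60 − (-757/60) = 176/15.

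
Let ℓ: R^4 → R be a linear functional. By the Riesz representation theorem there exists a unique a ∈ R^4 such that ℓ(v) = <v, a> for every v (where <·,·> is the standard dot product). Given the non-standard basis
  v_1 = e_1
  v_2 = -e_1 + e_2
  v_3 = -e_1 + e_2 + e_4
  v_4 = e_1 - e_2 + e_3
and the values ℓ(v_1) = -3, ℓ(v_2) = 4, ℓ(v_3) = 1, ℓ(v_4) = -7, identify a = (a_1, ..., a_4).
a = (-3, 1, -3, -3)

Write a = (a_1, ..., a_4) in the standard basis. For each basis vector v_i, ℓ(v_i) = <v_i, a> is a linear equation in the a_j's. Collect the n equations into a matrix system V a = ℓ, where row i of V is v_i (expressed in the standard basis). Since V is invertible (lower-triangular with 1s on the diagonal, up to permutation), solve by back-substitution:
  V =
[[1, 0, 0, 0],
 [-1, 1, 0, 0],
 [-1, 1, 0, 1],
 [1, -1, 1, 0]]
  V a = (-3, 4, 1, -7)
Solving gives a = (-3, 1, -3, -3).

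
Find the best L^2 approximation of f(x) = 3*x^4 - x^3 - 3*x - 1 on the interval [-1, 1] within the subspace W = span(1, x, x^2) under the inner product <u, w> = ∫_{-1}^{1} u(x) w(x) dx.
g(x) = 18*x^2/7 - 18*x/5 - 44/35

The best approximation g ∈ W is the orthogonal projection of f onto W. Writing g = a_0 + a_1 x + a_2 x^2, the coefficients solve the normal equations G · a = b where
  G_{ij} = <φ_i, φ_j> and b_i = <f, φ_i>, with φ_0 = 1, φ_1 = x, φ_2 = x^2.
G =
  [2, 0, 2/3]
  [0, 2/3, 0]
  [2/3, 0, 2/5],
b = (-4/5, -12/5, 4/21).
Solving gives a_0 = -44/35, a_1 = -18/5, a_2 = 18/7, so
  g(x) = 18*x^2/7 - 18*x/5 - 44/35.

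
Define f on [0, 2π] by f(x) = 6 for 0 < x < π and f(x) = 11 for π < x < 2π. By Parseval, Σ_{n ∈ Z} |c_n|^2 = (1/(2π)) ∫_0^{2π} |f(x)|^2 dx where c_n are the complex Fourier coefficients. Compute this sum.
Σ |c_n|^2 = 157/2

Parseval equates the L^2 energy of f (normalised by 1/(2π)) with the ℓ^2 sum of its Fourier coefficients: (1/(2π)) ∫_0^{2π} |f|^2 = Σ |c_n|^2.
Compute the left side: (1/(2π)) [∫_0^π 6^2 dx + ∫_π^{2π} 11^2 dx] = (1/(2π)) · (36π + 121π) = (36 + 121)/2 = 157/2.
So Σ_{n ∈ Z} |c_n|^2 = 157/2.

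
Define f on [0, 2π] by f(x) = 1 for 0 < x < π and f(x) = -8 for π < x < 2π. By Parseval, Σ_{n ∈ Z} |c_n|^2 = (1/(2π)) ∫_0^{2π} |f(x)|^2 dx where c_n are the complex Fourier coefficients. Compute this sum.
Σ |c_n|^2 = 65/2

Parseval equates the L^2 energy of f (normalised by 1/(2π)) with the ℓ^2 sum of its Fourier coefficients: (1/(2π)) ∫_0^{2π} |f|^2 = Σ |c_n|^2.
Compute the left side: (1/(2π)) [∫_0^π 1^2 dx + ∫_π^{2π} (-8)^2 dx] = (1/(2π)) · (1π + 64π) = (1 + 64)/2 = 65/2.
So Σ_{n ∈ Z} |c_n|^2 = 65/2.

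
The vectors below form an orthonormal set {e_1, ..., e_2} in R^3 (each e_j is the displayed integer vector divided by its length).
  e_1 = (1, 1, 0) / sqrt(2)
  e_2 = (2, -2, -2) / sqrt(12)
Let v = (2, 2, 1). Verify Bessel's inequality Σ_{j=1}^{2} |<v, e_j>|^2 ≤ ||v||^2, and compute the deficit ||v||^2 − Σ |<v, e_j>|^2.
Σ |<v, e_j>|^2 = 25/3; ||v||^2 = 9; deficit = 2/3

Write each e_j = u_j / sqrt(<u_j, u_j>) where u_j is the displayed integer vector. Then <v, e_j> = <v, u_j> / sqrt(<u_j, u_j>), so |<v, e_j>|^2 = <v, u_j>^2 / <u_j, u_j>.
Coefficients: <v, e_1> = 4/sqrt(2), <v, e_2> = -2/sqrt(12).
Square and sum: Σ |<v, e_j>|^2 = 25/3.
Compute ||v||^2 = v·v = 9.
Deficit = 9 − 25/3 = 2/3 ≥ 0, confirming Bessel's inequality. (The deficit equals ||v − Σ <v,e_j> e_j||^2, the squared distance from v to span{e_j}.)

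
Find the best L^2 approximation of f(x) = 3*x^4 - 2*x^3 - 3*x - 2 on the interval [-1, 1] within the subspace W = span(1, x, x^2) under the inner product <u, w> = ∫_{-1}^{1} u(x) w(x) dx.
g(x) = 18*x^2/7 - 21*x/5 - 79/35

The best approximation g ∈ W is the orthogonal projection of f onto W. Writing g = a_0 + a_1 x + a_2 x^2, the coefficients solve the normal equations G · a = b where
  G_{ij} = <φ_i, φ_j> and b_i = <f, φ_i>, with φ_0 = 1, φ_1 = x, φ_2 = x^2.
G =
  [2, 0, 2/3]
  [0, 2/3, 0]
  [2/3, 0, 2/5],
b = (-14/5, -14/5, -10/21).
Solving gives a_0 = -79/35, a_1 = -21/5, a_2 = 18/7, so
  g(x) = 18*x^2/7 - 21*x/5 - 79/35.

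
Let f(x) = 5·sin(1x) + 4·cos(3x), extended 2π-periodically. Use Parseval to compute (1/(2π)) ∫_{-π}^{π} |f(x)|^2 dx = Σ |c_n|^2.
Σ |c_n|^2 = 41/2

Expand |f|^2 and use orthogonality of {sin(nx), cos(mx)} on [-π, π]:
  ∫_{-π}^{π} sin(nx)^2 dx = π, ∫ cos(mx)^2 dx = π, and cross terms integrate to 0.
So ∫_{-π}^{π} f(x)^2 dx = 5^2 · π + 4^2 · π = (25 + 16)π.
Divide by 2π: (25 + 16)/2 = 41/2.
By Parseval, this equals Σ |c_n|^2.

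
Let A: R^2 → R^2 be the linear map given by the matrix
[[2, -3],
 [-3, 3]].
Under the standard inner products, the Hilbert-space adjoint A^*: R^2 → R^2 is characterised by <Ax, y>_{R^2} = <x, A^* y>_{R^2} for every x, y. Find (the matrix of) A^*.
A^* = A^T =
[[2, -3],
 [-3, 3]]

For real matrices with standard dot products, the defining identity <Ax, y> = <x, A^* y> gives (Ax)^T y = x^T (A^*) y, i.e. x^T A^T y = x^T (A^*) y. Since this holds for all x, y, we must have A^* = A^T. Therefore
A^* =
[[2, -3],
 [-3, 3]].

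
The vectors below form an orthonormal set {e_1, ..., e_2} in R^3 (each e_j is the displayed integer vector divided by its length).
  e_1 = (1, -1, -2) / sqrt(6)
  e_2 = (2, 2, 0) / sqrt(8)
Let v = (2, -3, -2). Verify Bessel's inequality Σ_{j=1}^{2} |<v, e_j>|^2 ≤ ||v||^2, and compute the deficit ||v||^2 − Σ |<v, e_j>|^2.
Σ |<v, e_j>|^2 = 14; ||v||^2 = 17; deficit = 3

Write each e_j = u_j / sqrt(<u_j, u_j>) where u_j is the displayed integer vector. Then <v, e_j> = <v, u_j> / sqrt(<u_j, u_j>), so |<v, e_j>|^2 = <v, u_j>^2 / <u_j, u_j>.
Coefficients: <v, e_1> = 9/sqrt(6), <v, e_2> = -2/sqrt(8).
Square and sum: Σ |<v, e_j>|^2 = 14.
Compute ||v||^2 = v·v = 17.
Deficit = 17 − 14 = 3 ≥ 0, confirming Bessel's inequality. (The deficit equals ||v − Σ <v,e_j> e_j||^2, the squared distance from v to span{e_j}.)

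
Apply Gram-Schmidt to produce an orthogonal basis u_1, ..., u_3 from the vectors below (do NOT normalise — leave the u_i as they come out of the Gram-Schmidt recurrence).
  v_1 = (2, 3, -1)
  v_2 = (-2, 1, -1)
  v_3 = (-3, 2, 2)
Orthogonal basis:
  u_1 = (2, 3, -1)
  u_2 = (-2, 1, -1)
  u_3 = (-5/7, 10/7, 20/7)

Apply the Gram-Schmidt recurrence
  u_1 = v_1
  u_i = v_i − Σ_{j<i} ((v_i · u_j) / (u_j · u_j)) · u_j.

Step by step this gives:
  u_1 = (2, 3, -1)
  u_2 = (-2, 1, -1)
  u_3 = (-5/7, 10/7, 20/7)

Orthogonality check:
  u_2 · u_1 = 0 (should be 0)
  u_3 · u_1 = 0 (should be 0)
  u_3 · u_2 = 0 (should be 0)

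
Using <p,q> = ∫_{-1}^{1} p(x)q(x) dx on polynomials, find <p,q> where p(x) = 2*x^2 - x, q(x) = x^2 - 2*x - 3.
<p,q> = -28/15

Expand the product: p(x)·q(x) = 2*x^4 - 5*x^3 - 4*x^2 + 3*x.
∫_{-1}^{1} of each monomial x^k gives [2/(k+1) if k even, 0 if k odd]. Integrating term-by-term (or equivalently evaluating the antiderivative F(x) = 2*x^5/5 - 5*x^4/4 - 4*x^3/3 + 3*x^2/2 at the endpoints):
  F(1) − F(−1) = -41/60 − (71/60) = -28/15.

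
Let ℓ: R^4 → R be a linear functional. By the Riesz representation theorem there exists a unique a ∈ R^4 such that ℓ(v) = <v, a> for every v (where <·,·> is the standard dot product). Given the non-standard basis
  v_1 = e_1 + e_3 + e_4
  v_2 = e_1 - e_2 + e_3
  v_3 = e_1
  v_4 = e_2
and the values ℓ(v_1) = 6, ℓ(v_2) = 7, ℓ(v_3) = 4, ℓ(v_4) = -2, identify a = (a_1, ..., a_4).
a = (4, -2, 1, 1)

Write a = (a_1, ..., a_4) in the standard basis. For each basis vector v_i, ℓ(v_i) = <v_i, a> is a linear equation in the a_j's. Collect the n equations into a matrix system V a = ℓ, where row i of V is v_i (expressed in the standard basis). Since V is invertible (lower-triangular with 1s on the diagonal, up to permutation), solve by back-substitution:
  V =
[[1, 0, 1, 1],
 [1, -1, 1, 0],
 [1, 0, 0, 0],
 [0, 1, 0, 0]]
  V a = (6, 7, 4, -2)
Solving gives a = (4, -2, 1, 1).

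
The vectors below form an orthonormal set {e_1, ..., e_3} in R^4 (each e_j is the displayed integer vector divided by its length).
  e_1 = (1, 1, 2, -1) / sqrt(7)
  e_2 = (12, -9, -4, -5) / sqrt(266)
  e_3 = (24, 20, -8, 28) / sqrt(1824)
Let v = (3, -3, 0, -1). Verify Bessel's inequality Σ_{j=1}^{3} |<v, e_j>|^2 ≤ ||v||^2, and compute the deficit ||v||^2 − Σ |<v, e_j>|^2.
Σ |<v, e_j>|^2 = 53/3; ||v||^2 = 19; deficit = 4/3

Write each e_j = u_j / sqrt(<u_j, u_j>) where u_j is the displayed integer vector. Then <v, e_j> = <v, u_j> / sqrt(<u_j, u_j>), so |<v, e_j>|^2 = <v, u_j>^2 / <u_j, u_j>.
Coefficients: <v, e_1> = 1/sqrt(7), <v, e_2> = 68/sqrt(266), <v, e_3> = -16/sqrt(1824).
Square and sum: Σ |<v, e_j>|^2 = 53/3.
Compute ||v||^2 = v·v = 19.
Deficit = 19 − 53/3 = 4/3 ≥ 0, confirming Bessel's inequality. (The deficit equals ||v − Σ <v,e_j> e_j||^2, the squared distance from v to span{e_j}.)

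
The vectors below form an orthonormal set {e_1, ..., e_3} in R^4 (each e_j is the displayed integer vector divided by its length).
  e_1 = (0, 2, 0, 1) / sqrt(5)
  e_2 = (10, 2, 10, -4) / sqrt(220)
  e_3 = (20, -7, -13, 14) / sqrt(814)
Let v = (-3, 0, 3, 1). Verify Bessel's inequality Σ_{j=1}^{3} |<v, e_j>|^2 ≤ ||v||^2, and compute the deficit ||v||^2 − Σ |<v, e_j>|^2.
Σ |<v, e_j>|^2 = 677/74; ||v||^2 = 19; deficit = 729/74

Write each e_j = u_j / sqrt(<u_j, u_j>) where u_j is the displayed integer vector. Then <v, e_j> = <v, u_j> / sqrt(<u_j, u_j>), so |<v, e_j>|^2 = <v, u_j>^2 / <u_j, u_j>.
Coefficients: <v, e_1> = 1/sqrt(5), <v, e_2> = -4/sqrt(220), <v, e_3> = -85/sqrt(814).
Square and sum: Σ |<v, e_j>|^2 = 677/74.
Compute ||v||^2 = v·v = 19.
Deficit = 19 − 677/74 = 729/74 ≥ 0, confirming Bessel's inequality. (The deficit equals ||v − Σ <v,e_j> e_j||^2, the squared distance from v to span{e_j}.)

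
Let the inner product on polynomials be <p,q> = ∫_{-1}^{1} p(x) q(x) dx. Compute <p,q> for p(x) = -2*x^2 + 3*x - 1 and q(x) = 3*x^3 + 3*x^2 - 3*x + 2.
<p,q> = -202/15

Expand the product: p(x)·q(x) = -6*x^5 + 3*x^4 + 12*x^3 - 16*x^2 + 9*x - 2.
∫_{-1}^{1} of each monomial x^k gives [2/(k+1) if k even, 0 if k odd]. Integrating term-by-term (or equivalently evaluating the antiderivative F(x) = -x^6 + 3*x^5/5 + 3*x^4 - 16*x^3/3 + 9*x^2/2 - 2*x at the endpoints):
  F(1) − F(−1) = -7/30 − (397/30) = -202/15.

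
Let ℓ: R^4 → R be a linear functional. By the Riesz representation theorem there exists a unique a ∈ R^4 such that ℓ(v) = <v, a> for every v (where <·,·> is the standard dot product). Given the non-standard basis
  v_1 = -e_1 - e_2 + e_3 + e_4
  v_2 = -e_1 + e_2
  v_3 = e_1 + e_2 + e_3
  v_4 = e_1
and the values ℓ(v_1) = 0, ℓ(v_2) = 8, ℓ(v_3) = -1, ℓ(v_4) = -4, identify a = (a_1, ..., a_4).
a = (-4, 4, -1, 1)

Write a = (a_1, ..., a_4) in the standard basis. For each basis vector v_i, ℓ(v_i) = <v_i, a> is a linear equation in the a_j's. Collect the n equations into a matrix system V a = ℓ, where row i of V is v_i (expressed in the standard basis). Since V is invertible (lower-triangular with 1s on the diagonal, up to permutation), solve by back-substitution:
  V =
[[-1, -1, 1, 1],
 [-1, 1, 0, 0],
 [1, 1, 1, 0],
 [1, 0, 0, 0]]
  V a = (0, 8, -1, -4)
Solving gives a = (-4, 4, -1, 1).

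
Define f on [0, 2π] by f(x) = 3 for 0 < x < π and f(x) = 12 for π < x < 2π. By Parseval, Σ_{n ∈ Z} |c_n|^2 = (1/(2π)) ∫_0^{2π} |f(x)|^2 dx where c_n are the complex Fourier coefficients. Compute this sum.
Σ |c_n|^2 = 153/2

Parseval equates the L^2 energy of f (normalised by 1/(2π)) with the ℓ^2 sum of its Fourier coefficients: (1/(2π)) ∫_0^{2π} |f|^2 = Σ |c_n|^2.
Compute the left side: (1/(2π)) [∫_0^π 3^2 dx + ∫_π^{2π} 12^2 dx] = (1/(2π)) · (9π + 144π) = (9 + 144)/2 = 153/2.
So Σ_{n ∈ Z} |c_n|^2 = 153/2.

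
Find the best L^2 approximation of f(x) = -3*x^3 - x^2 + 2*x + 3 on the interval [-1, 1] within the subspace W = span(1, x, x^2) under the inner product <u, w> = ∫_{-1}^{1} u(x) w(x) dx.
g(x) = -x^2 + x/5 + 3

The best approximation g ∈ W is the orthogonal projection of f onto W. Writing g = a_0 + a_1 x + a_2 x^2, the coefficients solve the normal equations G · a = b where
  G_{ij} = <φ_i, φ_j> and b_i = <f, φ_i>, with φ_0 = 1, φ_1 = x, φ_2 = x^2.
G =
  [2, 0, 2/3]
  [0, 2/3, 0]
  [2/3, 0, 2/5],
b = (16/3, 2/15, 8/5).
Solving gives a_0 = 3, a_1 = 1/5, a_2 = -1, so
  g(x) = -x^2 + x/5 + 3.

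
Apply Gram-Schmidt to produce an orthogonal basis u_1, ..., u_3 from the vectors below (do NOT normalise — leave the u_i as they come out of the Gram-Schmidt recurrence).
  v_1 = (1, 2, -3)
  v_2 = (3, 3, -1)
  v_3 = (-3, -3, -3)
Orthogonal basis:
  u_1 = (1, 2, -3)
  u_2 = (15/7, 9/7, 11/7)
  u_3 = (42/61, -48/61, -18/61)

Apply the Gram-Schmidt recurrence
  u_1 = v_1
  u_i = v_i − Σ_{j<i} ((v_i · u_j) / (u_j · u_j)) · u_j.

Step by step this gives:
  u_1 = (1, 2, -3)
  u_2 = (15/7, 9/7, 11/7)
  u_3 = (42/61, -48/61, -18/61)

Orthogonality check:
  u_2 · u_1 = 0 (should be 0)
  u_3 · u_1 = 0 (should be 0)
  u_3 · u_2 = 0 (should be 0)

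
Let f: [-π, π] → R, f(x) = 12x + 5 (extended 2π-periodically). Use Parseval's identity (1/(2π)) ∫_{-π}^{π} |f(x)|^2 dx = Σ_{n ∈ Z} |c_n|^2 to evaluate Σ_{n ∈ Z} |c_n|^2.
Σ |c_n|^2 = 48π^2 + 25

Expand and integrate term by term over [-π, π]:
  ∫ (12x)^2 dx = 144·(2π^3/3); ∫ 2·12·(5)·x dx = 0 (odd integrand); ∫ 5^2 dx = 25·2π.
So (1/(2π)) ∫_{-π}^{π} (12x + 5)^2 dx = 144π^2/3 + 25 = 48π^2 + 25.
Parseval ⇒ Σ |c_n|^2 = 48π^2 + 25.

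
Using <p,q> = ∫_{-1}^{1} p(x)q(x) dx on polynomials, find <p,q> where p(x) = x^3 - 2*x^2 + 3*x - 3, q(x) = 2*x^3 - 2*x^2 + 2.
<p,q> = -128/21

Expand the product: p(x)·q(x) = 2*x^6 - 6*x^5 + 10*x^4 - 10*x^3 + 2*x^2 + 6*x - 6.
∫_{-1}^{1} of each monomial x^k gives [2/(k+1) if k even, 0 if k odd]. Integrating term-by-term (or equivalently evaluating the antiderivative F(x) = 2*x^7/7 - x^6 + 2*x^5 - 5*x^4/2 + 2*x^3/3 + 3*x^2 - 6*x at the endpoints):
  F(1) − F(−1) = -149/42 − (107/42) = -128/21.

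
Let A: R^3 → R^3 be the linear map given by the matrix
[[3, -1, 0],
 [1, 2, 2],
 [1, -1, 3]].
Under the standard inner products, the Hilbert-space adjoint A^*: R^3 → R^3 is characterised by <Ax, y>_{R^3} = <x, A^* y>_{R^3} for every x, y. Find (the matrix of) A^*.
A^* = A^T =
[[3, 1, 1],
 [-1, 2, -1],
 [0, 2, 3]]

For real matrices with standard dot products, the defining identity <Ax, y> = <x, A^* y> gives (Ax)^T y = x^T (A^*) y, i.e. x^T A^T y = x^T (A^*) y. Since this holds for all x, y, we must have A^* = A^T. Therefore
A^* =
[[3, 1, 1],
 [-1, 2, -1],
 [0, 2, 3]].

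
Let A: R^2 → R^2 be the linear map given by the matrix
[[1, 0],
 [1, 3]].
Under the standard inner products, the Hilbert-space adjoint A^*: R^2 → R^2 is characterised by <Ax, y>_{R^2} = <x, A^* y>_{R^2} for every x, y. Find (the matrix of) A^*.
A^* = A^T =
[[1, 1],
 [0, 3]]

For real matrices with standard dot products, the defining identity <Ax, y> = <x, A^* y> gives (Ax)^T y = x^T (A^*) y, i.e. x^T A^T y = x^T (A^*) y. Since this holds for all x, y, we must have A^* = A^T. Therefore
A^* =
[[1, 1],
 [0, 3]].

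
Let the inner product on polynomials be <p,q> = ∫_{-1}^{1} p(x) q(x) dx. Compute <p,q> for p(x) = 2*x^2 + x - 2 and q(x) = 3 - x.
<p,q> = -26/3

Expand the product: p(x)·q(x) = -2*x^3 + 5*x^2 + 5*x - 6.
∫_{-1}^{1} of each monomial x^k gives [2/(k+1) if k even, 0 if k odd]. Integrating term-by-term (or equivalently evaluating the antiderivative F(x) = -x^4/2 + 5*x^3/3 + 5*x^2/2 - 6*x at the endpoints):
  F(1) − F(−1) = -7/3 − (19/3) = -26/3.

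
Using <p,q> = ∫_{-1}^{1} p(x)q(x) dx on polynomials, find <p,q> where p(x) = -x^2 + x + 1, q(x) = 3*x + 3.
<p,q> = 6

Expand the product: p(x)·q(x) = -3*x^3 + 6*x + 3.
∫_{-1}^{1} of each monomial x^k gives [2/(k+1) if k even, 0 if k odd]. Integrating term-by-term (or equivalently evaluating the antiderivative F(x) = -3*x^4/4 + 3*x^2 + 3*x at the endpoints):
  F(1) − F(−1) = 21/4 − (-3/4) = 6.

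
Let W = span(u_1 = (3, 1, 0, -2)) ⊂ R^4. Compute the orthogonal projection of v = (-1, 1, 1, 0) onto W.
proj_W(v) = (-3/7, -1/7, 0, 2/7)

Set up U = [u_1 | ... | u_1] ∈ R^(4×1). The projector onto W = col(U) is P = U (U^T U)^(-1) U^T.
Compute U^T U =
  [14],
and U^T v = (-2).
Solve U^T U · c = U^T v for the coefficients: c = (-1/7). The projection is proj_W(v) = U c.
Check: (v - proj_W(v)) · u_1 = 0  (should be 0).
Result: proj_W(v) = (-3/7, -1/7, 0, 2/7).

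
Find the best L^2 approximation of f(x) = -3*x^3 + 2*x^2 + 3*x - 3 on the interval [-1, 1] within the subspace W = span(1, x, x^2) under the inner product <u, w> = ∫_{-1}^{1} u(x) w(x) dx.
g(x) = 2*x^2 + 6*x/5 - 3

The best approximation g ∈ W is the orthogonal projection of f onto W. Writing g = a_0 + a_1 x + a_2 x^2, the coefficients solve the normal equations G · a = b where
  G_{ij} = <φ_i, φ_j> and b_i = <f, φ_i>, with φ_0 = 1, φ_1 = x, φ_2 = x^2.
G =
  [2, 0, 2/3]
  [0, 2/3, 0]
  [2/3, 0, 2/5],
b = (-14/3, 4/5, -6/5).
Solving gives a_0 = -3, a_1 = 6/5, a_2 = 2, so
  g(x) = 2*x^2 + 6*x/5 - 3.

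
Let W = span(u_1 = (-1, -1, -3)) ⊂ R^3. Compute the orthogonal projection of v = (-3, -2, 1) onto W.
proj_W(v) = (-2/11, -2/11, -6/11)

Set up U = [u_1 | ... | u_1] ∈ R^(3×1). The projector onto W = col(U) is P = U (U^T U)^(-1) U^T.
Compute U^T U =
  [11],
and U^T v = (2).
Solve U^T U · c = U^T v for the coefficients: c = (2/11). The projection is proj_W(v) = U c.
Check: (v - proj_W(v)) · u_1 = 0  (should be 0).
Result: proj_W(v) = (-2/11, -2/11, -6/11).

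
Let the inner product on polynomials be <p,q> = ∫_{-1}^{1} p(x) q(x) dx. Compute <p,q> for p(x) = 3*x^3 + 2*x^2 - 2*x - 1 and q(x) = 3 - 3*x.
<p,q> = -8/5

Expand the product: p(x)·q(x) = -9*x^4 + 3*x^3 + 12*x^2 - 3*x - 3.
∫_{-1}^{1} of each monomial x^k gives [2/(k+1) if k even, 0 if k odd]. Integrating term-by-term (or equivalently evaluating the antiderivative F(x) = -9*x^5/5 + 3*x^4/4 + 4*x^3 - 3*x^2/2 - 3*x at the endpoints):
  F(1) − F(−1) = -31/20 − (1/20) = -8/5.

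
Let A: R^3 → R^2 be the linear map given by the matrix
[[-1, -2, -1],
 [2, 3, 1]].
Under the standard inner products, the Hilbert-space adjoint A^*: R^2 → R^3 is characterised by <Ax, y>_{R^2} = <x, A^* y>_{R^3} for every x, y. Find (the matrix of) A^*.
A^* = A^T =
[[-1, 2],
 [-2, 3],
 [-1, 1]]

For real matrices with standard dot products, the defining identity <Ax, y> = <x, A^* y> gives (Ax)^T y = x^T (A^*) y, i.e. x^T A^T y = x^T (A^*) y. Since this holds for all x, y, we must have A^* = A^T. Therefore
A^* =
[[-1, 2],
 [-2, 3],
 [-1, 1]].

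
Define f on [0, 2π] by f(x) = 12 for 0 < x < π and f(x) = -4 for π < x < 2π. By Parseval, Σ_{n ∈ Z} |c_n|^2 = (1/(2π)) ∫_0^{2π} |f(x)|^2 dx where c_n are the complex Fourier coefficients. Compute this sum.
Σ |c_n|^2 = 80

Parseval equates the L^2 energy of f (normalised by 1/(2π)) with the ℓ^2 sum of its Fourier coefficients: (1/(2π)) ∫_0^{2π} |f|^2 = Σ |c_n|^2.
Compute the left side: (1/(2π)) [∫_0^π 12^2 dx + ∫_π^{2π} (-4)^2 dx] = (1/(2π)) · (144π + 16π) = (144 + 16)/2 = 80.
So Σ_{n ∈ Z} |c_n|^2 = 80.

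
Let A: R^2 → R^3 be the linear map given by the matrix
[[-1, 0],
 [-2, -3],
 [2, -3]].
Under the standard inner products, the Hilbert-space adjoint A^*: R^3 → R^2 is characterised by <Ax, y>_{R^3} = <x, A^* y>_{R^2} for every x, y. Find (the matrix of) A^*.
A^* = A^T =
[[-1, -2, 2],
 [0, -3, -3]]

For real matrices with standard dot products, the defining identity <Ax, y> = <x, A^* y> gives (Ax)^T y = x^T (A^*) y, i.e. x^T A^T y = x^T (A^*) y. Since this holds for all x, y, we must have A^* = A^T. Therefore
A^* =
[[-1, -2, 2],
 [0, -3, -3]].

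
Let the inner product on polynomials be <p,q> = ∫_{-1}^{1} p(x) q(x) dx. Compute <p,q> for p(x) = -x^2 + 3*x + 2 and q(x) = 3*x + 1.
<p,q> = 28/3

Expand the product: p(x)·q(x) = -3*x^3 + 8*x^2 + 9*x + 2.
∫_{-1}^{1} of each monomial x^k gives [2/(k+1) if k even, 0 if k odd]. Integrating term-by-term (or equivalently evaluating the antiderivative F(x) = -3*x^4/4 + 8*x^3/3 + 9*x^2/2 + 2*x at the endpoints):
  F(1) − F(−1) = 101/12 − (-11/12) = 28/3.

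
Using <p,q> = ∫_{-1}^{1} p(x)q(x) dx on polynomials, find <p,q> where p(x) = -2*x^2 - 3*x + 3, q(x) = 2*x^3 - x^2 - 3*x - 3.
<p,q> = -58/5

Expand the product: p(x)·q(x) = -4*x^5 - 4*x^4 + 15*x^3 + 12*x^2 - 9.
∫_{-1}^{1} of each monomial x^k gives [2/(k+1) if k even, 0 if k odd]. Integrating term-by-term (or equivalently evaluating the antiderivative F(x) = -2*x^6/3 - 4*x^5/5 + 15*x^4/4 + 4*x^3 - 9*x at the endpoints):
  F(1) − F(−1) = -163/60 − (533/60) = -58/5.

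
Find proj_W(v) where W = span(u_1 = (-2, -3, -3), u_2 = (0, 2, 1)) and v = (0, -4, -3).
proj_W(v) = (-12/29, -124/29, -71/29)

Set up U = [u_1 | ... | u_2] ∈ R^(3×2). The projector onto W = col(U) is P = U (U^T U)^(-1) U^T.
Compute U^T U =
  [22, -9]
  [-9, 5],
and U^T v = (21, -11).
Solve U^T U · c = U^T v for the coefficients: c = (6/29, -53/29). The projection is proj_W(v) = U c.
Check: (v - proj_W(v)) · u_1 = 0  (should be 0).
Check: (v - proj_W(v)) · u_2 = 0  (should be 0).
Result: proj_W(v) = (-12/29, -124/29, -71/29).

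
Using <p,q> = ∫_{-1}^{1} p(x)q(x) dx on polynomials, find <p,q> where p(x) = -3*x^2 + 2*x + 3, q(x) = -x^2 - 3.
<p,q> = -64/5

Expand the product: p(x)·q(x) = 3*x^4 - 2*x^3 + 6*x^2 - 6*x - 9.
∫_{-1}^{1} of each monomial x^k gives [2/(k+1) if k even, 0 if k odd]. Integrating term-by-term (or equivalently evaluating the antiderivative F(x) = 3*x^5/5 - x^4/2 + 2*x^3 - 3*x^2 - 9*x at the endpoints):
  F(1) − F(−1) = -99/10 − (29/10) = -64/5.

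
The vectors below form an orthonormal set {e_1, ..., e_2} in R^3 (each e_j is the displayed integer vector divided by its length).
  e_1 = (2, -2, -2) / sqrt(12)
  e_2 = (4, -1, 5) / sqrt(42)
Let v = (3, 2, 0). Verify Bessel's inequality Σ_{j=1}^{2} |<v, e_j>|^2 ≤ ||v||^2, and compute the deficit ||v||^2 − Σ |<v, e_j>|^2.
Σ |<v, e_j>|^2 = 19/7; ||v||^2 = 13; deficit = 72/7

Write each e_j = u_j / sqrt(<u_j, u_j>) where u_j is the displayed integer vector. Then <v, e_j> = <v, u_j> / sqrt(<u_j, u_j>), so |<v, e_j>|^2 = <v, u_j>^2 / <u_j, u_j>.
Coefficients: <v, e_1> = 2/sqrt(12), <v, e_2> = 10/sqrt(42).
Square and sum: Σ |<v, e_j>|^2 = 19/7.
Compute ||v||^2 = v·v = 13.
Deficit = 13 − 19/7 = 72/7 ≥ 0, confirming Bessel's inequality. (The deficit equals ||v − Σ <v,e_j> e_j||^2, the squared distance from v to span{e_j}.)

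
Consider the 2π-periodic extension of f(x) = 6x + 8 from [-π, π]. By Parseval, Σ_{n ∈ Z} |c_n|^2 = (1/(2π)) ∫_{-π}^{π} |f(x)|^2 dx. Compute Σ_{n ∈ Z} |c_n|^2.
Σ |c_n|^2 = 12π^2 + 64

Expand and integrate term by term over [-π, π]:
  ∫ (6x)^2 dx = 36·(2π^3/3); ∫ 2·6·(8)·x dx = 0 (odd integrand); ∫ 8^2 dx = 64·2π.
So (1/(2π)) ∫_{-π}^{π} (6x + 8)^2 dx = 36π^2/3 + 64 = 12π^2 + 64.
Parseval ⇒ Σ |c_n|^2 = 12π^2 + 64.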